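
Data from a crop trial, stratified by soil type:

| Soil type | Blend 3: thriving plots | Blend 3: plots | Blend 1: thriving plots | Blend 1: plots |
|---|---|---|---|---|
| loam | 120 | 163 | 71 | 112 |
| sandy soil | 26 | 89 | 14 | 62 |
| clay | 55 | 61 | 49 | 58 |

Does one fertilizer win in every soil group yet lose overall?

Loam: Blend 3 120/163 = 73.6%, Blend 1 71/112 = 63.4% → Blend 3
Sandy soil: Blend 3 26/89 = 29.2%, Blend 1 14/62 = 22.6% → Blend 3
Clay: Blend 3 55/61 = 90.2%, Blend 1 49/58 = 84.5% → Blend 3
Overall: Blend 3 201/313 = 64.2%, Blend 1 134/232 = 57.8% → Blend 3
Blend 3 wins overall and in every soil group — no reversal.

No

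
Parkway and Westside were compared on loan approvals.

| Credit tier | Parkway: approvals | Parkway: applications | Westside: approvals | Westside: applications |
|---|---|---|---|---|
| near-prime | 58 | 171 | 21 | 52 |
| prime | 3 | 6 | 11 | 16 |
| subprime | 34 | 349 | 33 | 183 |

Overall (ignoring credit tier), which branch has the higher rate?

Westside

Near-prime: Parkway 58/171 = 33.9%, Westside 21/52 = 40.4% → Westside
Prime: Parkway 3/6 = 50.0%, Westside 11/16 = 68.8% → Westside
Subprime: Parkway 34/349 = 9.7%, Westside 33/183 = 18.0% → Westside
Overall: Parkway 95/526 = 18.1%, Westside 65/251 = 25.9% → Westside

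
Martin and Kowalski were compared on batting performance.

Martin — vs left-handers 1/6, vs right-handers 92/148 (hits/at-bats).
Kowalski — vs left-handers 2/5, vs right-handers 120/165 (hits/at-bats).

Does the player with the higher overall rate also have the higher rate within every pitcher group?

Vs left-handers: Martin 1/6 = 16.7%, Kowalski 2/5 = 40.0% → Kowalski
Vs right-handers: Martin 92/148 = 62.2%, Kowalski 120/165 = 72.7% → Kowalski
Overall: Martin 93/154 = 60.4%, Kowalski 122/170 = 71.8% → Kowalski
Kowalski wins overall and in every pitcher group — no reversal.

Yes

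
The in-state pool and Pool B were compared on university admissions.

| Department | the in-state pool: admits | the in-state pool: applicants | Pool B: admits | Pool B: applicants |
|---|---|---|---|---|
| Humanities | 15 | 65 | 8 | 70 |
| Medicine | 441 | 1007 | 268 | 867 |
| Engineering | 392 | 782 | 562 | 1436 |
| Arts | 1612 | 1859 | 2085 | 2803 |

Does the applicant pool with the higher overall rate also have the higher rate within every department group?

Yes

Humanities: the in-state pool 15/65 = 23.1%, Pool B 8/70 = 11.4% → the in-state pool
Medicine: the in-state pool 441/1007 = 43.8%, Pool B 268/867 = 30.9% → the in-state pool
Engineering: the in-state pool 392/782 = 50.1%, Pool B 562/1436 = 39.1% → the in-state pool
Arts: the in-state pool 1612/1859 = 86.7%, Pool B 2085/2803 = 74.4% → the in-state pool
Overall: the in-state pool 2460/3713 = 66.3%, Pool B 2923/5176 = 56.5% → the in-state pool
The in-state pool wins overall and in every department group — no reversal.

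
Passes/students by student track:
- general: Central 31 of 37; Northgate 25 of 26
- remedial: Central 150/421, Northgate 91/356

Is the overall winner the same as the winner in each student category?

No

General: Central 31/37 = 83.8%, Northgate 25/26 = 96.2% → Northgate
Remedial: Central 150/421 = 35.6%, Northgate 91/356 = 25.6% → Central
Overall: Central 181/458 = 39.5%, Northgate 116/382 = 30.4% → Central
Neither sweeps: Central wins 1 of 2 groups, Northgate wins 1. Central wins overall but not every group — no Simpson reversal.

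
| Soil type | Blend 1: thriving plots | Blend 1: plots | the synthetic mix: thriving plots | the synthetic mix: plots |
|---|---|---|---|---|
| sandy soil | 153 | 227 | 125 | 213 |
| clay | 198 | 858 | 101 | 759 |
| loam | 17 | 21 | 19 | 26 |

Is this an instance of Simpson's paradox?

No

Sandy soil: Blend 1 153/227 = 67.4%, the synthetic mix 125/213 = 58.7% → Blend 1
Clay: Blend 1 198/858 = 23.1%, the synthetic mix 101/759 = 13.3% → Blend 1
Loam: Blend 1 17/21 = 81.0%, the synthetic mix 19/26 = 73.1% → Blend 1
Overall: Blend 1 368/1106 = 33.3%, the synthetic mix 245/998 = 24.5% → Blend 1
Blend 1 wins overall and in every soil group — no reversal.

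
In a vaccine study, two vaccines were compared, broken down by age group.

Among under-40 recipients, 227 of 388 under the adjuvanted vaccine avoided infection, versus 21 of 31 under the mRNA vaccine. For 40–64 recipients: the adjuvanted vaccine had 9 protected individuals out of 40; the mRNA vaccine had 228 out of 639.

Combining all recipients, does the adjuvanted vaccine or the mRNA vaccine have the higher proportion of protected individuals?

Under-40: the adjuvanted vaccine 227/388 = 58.5%, the mRNA vaccine 21/31 = 67.7% → the mRNA vaccine
40–64: the adjuvanted vaccine 9/40 = 22.5%, the mRNA vaccine 228/639 = 35.7% → the mRNA vaccine
Overall: the adjuvanted vaccine 236/428 = 55.1%, the mRNA vaccine 249/670 = 37.2% → the adjuvanted vaccine
(The mRNA vaccine wins every age group but the adjuvanted vaccine wins overall — the mRNA vaccine's recipients skew toward the low-rate 40–64 group.)

the adjuvanted vaccine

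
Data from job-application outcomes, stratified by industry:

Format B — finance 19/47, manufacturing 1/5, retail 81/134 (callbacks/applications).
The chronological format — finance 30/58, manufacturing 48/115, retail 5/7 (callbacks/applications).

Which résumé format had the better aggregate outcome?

Finance: Format B 19/47 = 40.4%, the chronological format 30/58 = 51.7% → the chronological format
Manufacturing: Format B 1/5 = 20.0%, the chronological format 48/115 = 41.7% → the chronological format
Retail: Format B 81/134 = 60.4%, the chronological format 5/7 = 71.4% → the chronological format
Overall: Format B 101/186 = 54.3%, the chronological format 83/180 = 46.1% → Format B
(The chronological format wins every industry group but Format B wins overall — the chronological format's applications skew toward the low-rate manufacturing group.)

Format B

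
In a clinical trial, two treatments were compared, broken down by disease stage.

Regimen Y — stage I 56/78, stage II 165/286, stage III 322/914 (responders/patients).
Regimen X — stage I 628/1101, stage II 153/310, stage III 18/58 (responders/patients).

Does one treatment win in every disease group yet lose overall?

Yes

Stage I: Regimen Y 56/78 = 71.8%, Regimen X 628/1101 = 57.0% → Regimen Y
Stage II: Regimen Y 165/286 = 57.7%, Regimen X 153/310 = 49.4% → Regimen Y
Stage III: Regimen Y 322/914 = 35.2%, Regimen X 18/58 = 31.0% → Regimen Y
Overall: Regimen Y 543/1278 = 42.5%, Regimen X 799/1469 = 54.4% → Regimen X
Regimen Y wins each disease group but Regimen X wins overall — the comparison reverses. Regimen Y's patients skew toward stage III, which has a lower base rate.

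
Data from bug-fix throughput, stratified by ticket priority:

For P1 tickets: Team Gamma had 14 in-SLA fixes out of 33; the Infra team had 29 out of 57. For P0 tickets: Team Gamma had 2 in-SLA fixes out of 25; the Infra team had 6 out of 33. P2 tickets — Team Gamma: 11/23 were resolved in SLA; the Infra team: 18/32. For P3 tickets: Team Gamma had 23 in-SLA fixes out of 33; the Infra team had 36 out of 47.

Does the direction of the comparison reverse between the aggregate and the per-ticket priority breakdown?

P1: Team Gamma 14/33 = 42.4%, the Infra team 29/57 = 50.9% → the Infra team
P0: Team Gamma 2/25 = 8.0%, the Infra team 6/33 = 18.2% → the Infra team
P2: Team Gamma 11/23 = 47.8%, the Infra team 18/32 = 56.2% → the Infra team
P3: Team Gamma 23/33 = 69.7%, the Infra team 36/47 = 76.6% → the Infra team
Overall: Team Gamma 50/114 = 43.9%, the Infra team 89/169 = 52.7% → the Infra team
The Infra team wins overall and in every ticket group — no reversal.

No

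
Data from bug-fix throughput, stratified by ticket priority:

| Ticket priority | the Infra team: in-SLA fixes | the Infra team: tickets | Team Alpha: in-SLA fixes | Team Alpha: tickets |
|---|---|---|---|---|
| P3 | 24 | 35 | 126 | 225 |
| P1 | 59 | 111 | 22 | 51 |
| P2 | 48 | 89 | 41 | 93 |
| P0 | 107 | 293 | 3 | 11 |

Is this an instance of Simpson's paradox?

P3: the Infra team 24/35 = 68.6%, Team Alpha 126/225 = 56.0% → the Infra team
P1: the Infra team 59/111 = 53.2%, Team Alpha 22/51 = 43.1% → the Infra team
P2: the Infra team 48/89 = 53.9%, Team Alpha 41/93 = 44.1% → the Infra team
P0: the Infra team 107/293 = 36.5%, Team Alpha 3/11 = 27.3% → the Infra team
Overall: the Infra team 238/528 = 45.1%, Team Alpha 192/380 = 50.5% → Team Alpha
The Infra team wins each ticket group but Team Alpha wins overall — the comparison reverses. The Infra team's tickets skew toward P0, which has a lower base rate.

Yes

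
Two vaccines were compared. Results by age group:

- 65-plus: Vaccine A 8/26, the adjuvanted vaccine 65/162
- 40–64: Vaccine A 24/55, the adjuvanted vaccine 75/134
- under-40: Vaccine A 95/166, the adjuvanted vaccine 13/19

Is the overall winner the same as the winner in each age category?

65-plus: Vaccine A 8/26 = 30.8%, the adjuvanted vaccine 65/162 = 40.1% → the adjuvanted vaccine
40–64: Vaccine A 24/55 = 43.6%, the adjuvanted vaccine 75/134 = 56.0% → the adjuvanted vaccine
Under-40: Vaccine A 95/166 = 57.2%, the adjuvanted vaccine 13/19 = 68.4% → the adjuvanted vaccine
Overall: Vaccine A 127/247 = 51.4%, the adjuvanted vaccine 153/315 = 48.6% → Vaccine A
The adjuvanted vaccine wins each age group but Vaccine A wins overall — the comparison reverses. The adjuvanted vaccine's recipients skew toward 65-plus, which has a lower base rate.

No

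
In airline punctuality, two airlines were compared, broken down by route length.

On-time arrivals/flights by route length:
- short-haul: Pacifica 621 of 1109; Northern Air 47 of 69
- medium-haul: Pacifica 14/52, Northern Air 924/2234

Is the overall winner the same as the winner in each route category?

No

Short-haul: Pacifica 621/1109 = 56.0%, Northern Air 47/69 = 68.1% → Northern Air
Medium-haul: Pacifica 14/52 = 26.9%, Northern Air 924/2234 = 41.4% → Northern Air
Overall: Pacifica 635/1161 = 54.7%, Northern Air 971/2303 = 42.2% → Pacifica
Northern Air wins each route group but Pacifica wins overall — the comparison reverses. Northern Air's flights skew toward medium-haul, which has a lower base rate.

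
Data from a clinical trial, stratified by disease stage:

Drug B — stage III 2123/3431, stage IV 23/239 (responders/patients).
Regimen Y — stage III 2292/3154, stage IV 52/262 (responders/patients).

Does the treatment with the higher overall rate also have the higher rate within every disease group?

Yes

Stage III: Drug B 2123/3431 = 61.9%, Regimen Y 2292/3154 = 72.7% → Regimen Y
Stage IV: Drug B 23/239 = 9.6%, Regimen Y 52/262 = 19.8% → Regimen Y
Overall: Drug B 2146/3670 = 58.5%, Regimen Y 2344/3416 = 68.6% → Regimen Y
Regimen Y wins overall and in every disease group — no reversal.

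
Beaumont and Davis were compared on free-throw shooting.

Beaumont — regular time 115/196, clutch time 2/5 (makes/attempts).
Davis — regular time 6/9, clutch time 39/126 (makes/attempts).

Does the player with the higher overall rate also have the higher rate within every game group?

Regular time: Beaumont 115/196 = 58.7%, Davis 6/9 = 66.7% → Davis
Clutch time: Beaumont 2/5 = 40.0%, Davis 39/126 = 31.0% → Beaumont
Overall: Beaumont 117/201 = 58.2%, Davis 45/135 = 33.3% → Beaumont
Neither sweeps: Beaumont wins 1 of 2 groups, Davis wins 1. Beaumont wins overall but not every group — no Simpson reversal.

No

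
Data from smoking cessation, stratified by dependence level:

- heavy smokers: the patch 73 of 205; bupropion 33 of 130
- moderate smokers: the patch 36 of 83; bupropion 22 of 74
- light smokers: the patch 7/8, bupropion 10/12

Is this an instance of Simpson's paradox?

No

Heavy smokers: the patch 73/205 = 35.6%, bupropion 33/130 = 25.4% → the patch
Moderate smokers: the patch 36/83 = 43.4%, bupropion 22/74 = 29.7% → the patch
Light smokers: the patch 7/8 = 87.5%, bupropion 10/12 = 83.3% → the patch
Overall: the patch 116/296 = 39.2%, bupropion 65/216 = 30.1% → the patch
The patch wins overall and in every dependence group — no reversal.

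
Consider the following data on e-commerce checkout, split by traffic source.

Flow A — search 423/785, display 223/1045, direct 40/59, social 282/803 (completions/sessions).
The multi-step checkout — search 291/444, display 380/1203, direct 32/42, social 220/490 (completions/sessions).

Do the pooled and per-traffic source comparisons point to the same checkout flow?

Search: Flow A 423/785 = 53.9%, the multi-step checkout 291/444 = 65.5% → the multi-step checkout
Display: Flow A 223/1045 = 21.3%, the multi-step checkout 380/1203 = 31.6% → the multi-step checkout
Direct: Flow A 40/59 = 67.8%, the multi-step checkout 32/42 = 76.2% → the multi-step checkout
Social: Flow A 282/803 = 35.1%, the multi-step checkout 220/490 = 44.9% → the multi-step checkout
Overall: Flow A 968/2692 = 36.0%, the multi-step checkout 923/2179 = 42.4% → the multi-step checkout
The multi-step checkout wins overall and in every traffic group — no reversal.

Yes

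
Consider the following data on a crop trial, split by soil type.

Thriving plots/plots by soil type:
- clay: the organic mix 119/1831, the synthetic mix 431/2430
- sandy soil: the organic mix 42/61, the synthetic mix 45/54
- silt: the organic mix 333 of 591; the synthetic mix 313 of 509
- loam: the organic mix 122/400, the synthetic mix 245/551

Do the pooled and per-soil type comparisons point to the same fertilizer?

Clay: the organic mix 119/1831 = 6.5%, the synthetic mix 431/2430 = 17.7% → the synthetic mix
Sandy soil: the organic mix 42/61 = 68.9%, the synthetic mix 45/54 = 83.3% → the synthetic mix
Silt: the organic mix 333/591 = 56.3%, the synthetic mix 313/509 = 61.5% → the synthetic mix
Loam: the organic mix 122/400 = 30.5%, the synthetic mix 245/551 = 44.5% → the synthetic mix
Overall: the organic mix 616/2883 = 21.4%, the synthetic mix 1034/3544 = 29.2% → the synthetic mix
The synthetic mix wins overall and in every soil group — no reversal.

Yes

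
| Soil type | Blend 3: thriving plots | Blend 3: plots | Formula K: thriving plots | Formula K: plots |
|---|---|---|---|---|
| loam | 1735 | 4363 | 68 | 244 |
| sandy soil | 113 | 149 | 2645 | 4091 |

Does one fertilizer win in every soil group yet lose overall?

Yes

Loam: Blend 3 1735/4363 = 39.8%, Formula K 68/244 = 27.9% → Blend 3
Sandy soil: Blend 3 113/149 = 75.8%, Formula K 2645/4091 = 64.7% → Blend 3
Overall: Blend 3 1848/4512 = 41.0%, Formula K 2713/4335 = 62.6% → Formula K
Blend 3 wins each soil group but Formula K wins overall — the comparison reverses. Blend 3's plots skew toward loam, which has a lower base rate.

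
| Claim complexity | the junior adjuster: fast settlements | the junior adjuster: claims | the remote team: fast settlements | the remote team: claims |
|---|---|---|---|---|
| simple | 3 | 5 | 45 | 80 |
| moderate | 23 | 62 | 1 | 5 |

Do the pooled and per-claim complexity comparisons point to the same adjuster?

Simple: the junior adjuster 3/5 = 60.0%, the remote team 45/80 = 56.2% → the junior adjuster
Moderate: the junior adjuster 23/62 = 37.1%, the remote team 1/5 = 20.0% → the junior adjuster
Overall: the junior adjuster 26/67 = 38.8%, the remote team 46/85 = 54.1% → the remote team
The junior adjuster wins each claim group but the remote team wins overall — the comparison reverses. The junior adjuster's claims skew toward moderate, which has a lower base rate.

No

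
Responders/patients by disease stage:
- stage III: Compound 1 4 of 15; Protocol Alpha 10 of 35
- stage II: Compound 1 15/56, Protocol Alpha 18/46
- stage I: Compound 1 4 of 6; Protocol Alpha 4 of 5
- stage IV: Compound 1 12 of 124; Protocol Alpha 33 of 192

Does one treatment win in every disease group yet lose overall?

Stage III: Compound 1 4/15 = 26.7%, Protocol Alpha 10/35 = 28.6% → Protocol Alpha
Stage II: Compound 1 15/56 = 26.8%, Protocol Alpha 18/46 = 39.1% → Protocol Alpha
Stage I: Compound 1 4/6 = 66.7%, Protocol Alpha 4/5 = 80.0% → Protocol Alpha
Stage IV: Compound 1 12/124 = 9.7%, Protocol Alpha 33/192 = 17.2% → Protocol Alpha
Overall: Compound 1 35/201 = 17.4%, Protocol Alpha 65/278 = 23.4% → Protocol Alpha
Protocol Alpha wins overall and in every disease group — no reversal.

No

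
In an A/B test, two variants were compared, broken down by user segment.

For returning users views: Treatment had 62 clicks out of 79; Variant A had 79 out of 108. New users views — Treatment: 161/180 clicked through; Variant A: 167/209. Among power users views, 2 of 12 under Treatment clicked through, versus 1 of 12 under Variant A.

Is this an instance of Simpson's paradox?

No

Returning users: Treatment 62/79 = 78.5%, Variant A 79/108 = 73.1% → Treatment
New users: Treatment 161/180 = 89.4%, Variant A 167/209 = 79.9% → Treatment
Power users: Treatment 2/12 = 16.7%, Variant A 1/12 = 8.3% → Treatment
Overall: Treatment 225/271 = 83.0%, Variant A 247/329 = 75.1% → Treatment
Treatment wins overall and in every user group — no reversal.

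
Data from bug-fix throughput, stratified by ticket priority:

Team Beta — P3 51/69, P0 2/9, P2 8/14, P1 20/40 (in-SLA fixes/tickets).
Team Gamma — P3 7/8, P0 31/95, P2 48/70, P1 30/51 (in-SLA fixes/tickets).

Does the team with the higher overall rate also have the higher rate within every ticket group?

No

P3: Team Beta 51/69 = 73.9%, Team Gamma 7/8 = 87.5% → Team Gamma
P0: Team Beta 2/9 = 22.2%, Team Gamma 31/95 = 32.6% → Team Gamma
P2: Team Beta 8/14 = 57.1%, Team Gamma 48/70 = 68.6% → Team Gamma
P1: Team Beta 20/40 = 50.0%, Team Gamma 30/51 = 58.8% → Team Gamma
Overall: Team Beta 81/132 = 61.4%, Team Gamma 116/224 = 51.8% → Team Beta
Team Gamma wins each ticket group but Team Beta wins overall — the comparison reverses. Team Gamma's tickets skew toward P0, which has a lower base rate.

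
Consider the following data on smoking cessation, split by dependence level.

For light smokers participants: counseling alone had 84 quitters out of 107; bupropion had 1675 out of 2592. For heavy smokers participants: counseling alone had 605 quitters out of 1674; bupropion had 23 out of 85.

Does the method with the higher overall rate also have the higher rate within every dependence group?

Light smokers: counseling alone 84/107 = 78.5%, bupropion 1675/2592 = 64.6% → counseling alone
Heavy smokers: counseling alone 605/1674 = 36.1%, bupropion 23/85 = 27.1% → counseling alone
Overall: counseling alone 689/1781 = 38.7%, bupropion 1698/2677 = 63.4% → bupropion
Counseling alone wins each dependence group but bupropion wins overall — the comparison reverses. Counseling alone's participants skew toward heavy smokers, which has a lower base rate.

No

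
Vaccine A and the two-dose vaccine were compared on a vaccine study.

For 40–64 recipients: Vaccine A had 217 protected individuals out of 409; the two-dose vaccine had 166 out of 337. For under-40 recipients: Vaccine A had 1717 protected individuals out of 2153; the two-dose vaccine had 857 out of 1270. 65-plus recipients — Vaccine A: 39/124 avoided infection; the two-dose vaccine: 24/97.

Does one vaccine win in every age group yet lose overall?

No

40–64: Vaccine A 217/409 = 53.1%, the two-dose vaccine 166/337 = 49.3% → Vaccine A
Under-40: Vaccine A 1717/2153 = 79.7%, the two-dose vaccine 857/1270 = 67.5% → Vaccine A
65-plus: Vaccine A 39/124 = 31.5%, the two-dose vaccine 24/97 = 24.7% → Vaccine A
Overall: Vaccine A 1973/2686 = 73.5%, the two-dose vaccine 1047/1704 = 61.4% → Vaccine A
Vaccine A wins overall and in every age group — no reversal.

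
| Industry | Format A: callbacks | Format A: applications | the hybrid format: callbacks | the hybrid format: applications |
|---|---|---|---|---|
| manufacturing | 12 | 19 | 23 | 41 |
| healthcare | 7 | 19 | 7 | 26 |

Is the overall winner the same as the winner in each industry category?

Yes

Manufacturing: Format A 12/19 = 63.2%, the hybrid format 23/41 = 56.1% → Format A
Healthcare: Format A 7/19 = 36.8%, the hybrid format 7/26 = 26.9% → Format A
Overall: Format A 19/38 = 50.0%, the hybrid format 30/67 = 44.8% → Format A
Format A wins overall and in every industry group — no reversal.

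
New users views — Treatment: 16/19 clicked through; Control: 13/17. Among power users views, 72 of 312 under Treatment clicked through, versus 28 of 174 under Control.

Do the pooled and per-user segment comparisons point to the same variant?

Yes

New users: Treatment 16/19 = 84.2%, Control 13/17 = 76.5% → Treatment
Power users: Treatment 72/312 = 23.1%, Control 28/174 = 16.1% → Treatment
Overall: Treatment 88/331 = 26.6%, Control 41/191 = 21.5% → Treatment
Treatment wins overall and in every user group — no reversal.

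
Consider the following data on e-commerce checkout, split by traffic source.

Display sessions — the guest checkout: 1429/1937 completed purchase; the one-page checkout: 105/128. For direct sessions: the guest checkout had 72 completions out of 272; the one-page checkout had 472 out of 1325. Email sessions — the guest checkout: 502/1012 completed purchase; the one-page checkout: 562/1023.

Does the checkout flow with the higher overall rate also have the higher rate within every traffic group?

No

Display: the guest checkout 1429/1937 = 73.8%, the one-page checkout 105/128 = 82.0% → the one-page checkout
Direct: the guest checkout 72/272 = 26.5%, the one-page checkout 472/1325 = 35.6% → the one-page checkout
Email: the guest checkout 502/1012 = 49.6%, the one-page checkout 562/1023 = 54.9% → the one-page checkout
Overall: the guest checkout 2003/3221 = 62.2%, the one-page checkout 1139/2476 = 46.0% → the guest checkout
The one-page checkout wins each traffic group but the guest checkout wins overall — the comparison reverses. The one-page checkout's sessions skew toward direct, which has a lower base rate.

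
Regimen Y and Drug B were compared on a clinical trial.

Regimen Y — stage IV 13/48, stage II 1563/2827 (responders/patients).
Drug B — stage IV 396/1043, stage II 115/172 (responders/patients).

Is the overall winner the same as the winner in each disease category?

No

Stage IV: Regimen Y 13/48 = 27.1%, Drug B 396/1043 = 38.0% → Drug B
Stage II: Regimen Y 1563/2827 = 55.3%, Drug B 115/172 = 66.9% → Drug B
Overall: Regimen Y 1576/2875 = 54.8%, Drug B 511/1215 = 42.1% → Regimen Y
Drug B wins each disease group but Regimen Y wins overall — the comparison reverses. Drug B's patients skew toward stage IV, which has a lower base rate.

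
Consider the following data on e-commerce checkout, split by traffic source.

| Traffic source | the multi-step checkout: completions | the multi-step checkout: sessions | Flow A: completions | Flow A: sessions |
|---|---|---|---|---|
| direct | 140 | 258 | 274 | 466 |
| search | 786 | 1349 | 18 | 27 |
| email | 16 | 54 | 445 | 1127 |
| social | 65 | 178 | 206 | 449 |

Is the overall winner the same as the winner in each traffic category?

No

Direct: the multi-step checkout 140/258 = 54.3%, Flow A 274/466 = 58.8% → Flow A
Search: the multi-step checkout 786/1349 = 58.3%, Flow A 18/27 = 66.7% → Flow A
Email: the multi-step checkout 16/54 = 29.6%, Flow A 445/1127 = 39.5% → Flow A
Social: the multi-step checkout 65/178 = 36.5%, Flow A 206/449 = 45.9% → Flow A
Overall: the multi-step checkout 1007/1839 = 54.8%, Flow A 943/2069 = 45.6% → the multi-step checkout
Flow A wins each traffic group but the multi-step checkout wins overall — the comparison reverses. Flow A's sessions skew toward email, which has a lower base rate.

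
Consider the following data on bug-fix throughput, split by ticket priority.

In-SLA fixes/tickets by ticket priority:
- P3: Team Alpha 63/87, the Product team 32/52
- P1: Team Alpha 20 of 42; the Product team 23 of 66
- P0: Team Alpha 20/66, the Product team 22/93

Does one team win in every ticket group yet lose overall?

P3: Team Alpha 63/87 = 72.4%, the Product team 32/52 = 61.5% → Team Alpha
P1: Team Alpha 20/42 = 47.6%, the Product team 23/66 = 34.8% → Team Alpha
P0: Team Alpha 20/66 = 30.3%, the Product team 22/93 = 23.7% → Team Alpha
Overall: Team Alpha 103/195 = 52.8%, the Product team 77/211 = 36.5% → Team Alpha
Team Alpha wins overall and in every ticket group — no reversal.

No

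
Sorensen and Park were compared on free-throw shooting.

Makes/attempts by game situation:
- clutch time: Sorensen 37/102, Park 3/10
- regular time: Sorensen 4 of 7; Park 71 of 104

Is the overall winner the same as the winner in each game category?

No

Clutch time: Sorensen 37/102 = 36.3%, Park 3/10 = 30.0% → Sorensen
Regular time: Sorensen 4/7 = 57.1%, Park 71/104 = 68.3% → Park
Overall: Sorensen 41/109 = 37.6%, Park 74/114 = 64.9% → Park
Neither sweeps: Sorensen wins 1 of 2 groups, Park wins 1. Park wins overall but not every group — no Simpson reversal.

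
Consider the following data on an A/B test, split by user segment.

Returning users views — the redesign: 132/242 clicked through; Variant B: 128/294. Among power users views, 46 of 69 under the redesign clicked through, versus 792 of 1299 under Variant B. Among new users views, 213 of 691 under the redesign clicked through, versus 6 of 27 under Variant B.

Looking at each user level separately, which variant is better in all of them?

the redesign

Returning users: the redesign 132/242 = 54.5%, Variant B 128/294 = 43.5% → the redesign
Power users: the redesign 46/69 = 66.7%, Variant B 792/1299 = 61.0% → the redesign
New users: the redesign 213/691 = 30.8%, Variant B 6/27 = 22.2% → the redesign
The redesign has the higher rate in all 3 groups.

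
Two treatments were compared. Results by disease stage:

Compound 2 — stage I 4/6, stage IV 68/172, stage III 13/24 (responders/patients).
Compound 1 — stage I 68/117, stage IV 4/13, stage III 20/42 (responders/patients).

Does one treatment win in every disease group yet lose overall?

Stage I: Compound 2 4/6 = 66.7%, Compound 1 68/117 = 58.1% → Compound 2
Stage IV: Compound 2 68/172 = 39.5%, Compound 1 4/13 = 30.8% → Compound 2
Stage III: Compound 2 13/24 = 54.2%, Compound 1 20/42 = 47.6% → Compound 2
Overall: Compound 2 85/202 = 42.1%, Compound 1 92/172 = 53.5% → Compound 1
Compound 2 wins each disease group but Compound 1 wins overall — the comparison reverses. Compound 2's patients skew toward stage IV, which has a lower base rate.

Yes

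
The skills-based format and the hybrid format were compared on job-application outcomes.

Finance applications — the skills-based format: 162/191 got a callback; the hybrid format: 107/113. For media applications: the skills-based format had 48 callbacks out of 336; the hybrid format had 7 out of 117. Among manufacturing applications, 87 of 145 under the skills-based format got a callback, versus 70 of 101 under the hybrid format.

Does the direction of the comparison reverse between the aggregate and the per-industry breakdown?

No

Finance: the skills-based format 162/191 = 84.8%, the hybrid format 107/113 = 94.7% → the hybrid format
Media: the skills-based format 48/336 = 14.3%, the hybrid format 7/117 = 6.0% → the skills-based format
Manufacturing: the skills-based format 87/145 = 60.0%, the hybrid format 70/101 = 69.3% → the hybrid format
Overall: the skills-based format 297/672 = 44.2%, the hybrid format 184/331 = 55.6% → the hybrid format
Neither sweeps: the skills-based format wins 1 of 3 groups, the hybrid format wins 2. The hybrid format wins overall but not every group — no Simpson reversal.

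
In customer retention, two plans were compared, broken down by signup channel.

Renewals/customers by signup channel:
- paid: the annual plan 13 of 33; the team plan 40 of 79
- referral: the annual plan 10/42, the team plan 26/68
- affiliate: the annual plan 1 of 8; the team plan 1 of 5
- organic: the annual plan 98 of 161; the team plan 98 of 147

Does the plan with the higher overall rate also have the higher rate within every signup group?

Yes

Paid: the annual plan 13/33 = 39.4%, the team plan 40/79 = 50.6% → the team plan
Referral: the annual plan 10/42 = 23.8%, the team plan 26/68 = 38.2% → the team plan
Affiliate: the annual plan 1/8 = 12.5%, the team plan 1/5 = 20.0% → the team plan
Organic: the annual plan 98/161 = 60.9%, the team plan 98/147 = 66.7% → the team plan
Overall: the annual plan 122/244 = 50.0%, the team plan 165/299 = 55.2% → the team plan
The team plan wins overall and in every signup group — no reversal.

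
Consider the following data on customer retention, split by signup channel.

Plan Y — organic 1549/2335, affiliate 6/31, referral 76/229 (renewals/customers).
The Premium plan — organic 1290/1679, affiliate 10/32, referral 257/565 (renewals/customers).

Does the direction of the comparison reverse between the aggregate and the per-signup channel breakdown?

No

Organic: Plan Y 1549/2335 = 66.3%, the Premium plan 1290/1679 = 76.8% → the Premium plan
Affiliate: Plan Y 6/31 = 19.4%, the Premium plan 10/32 = 31.2% → the Premium plan
Referral: Plan Y 76/229 = 33.2%, the Premium plan 257/565 = 45.5% → the Premium plan
Overall: Plan Y 1631/2595 = 62.9%, the Premium plan 1557/2276 = 68.4% → the Premium plan
The Premium plan wins overall and in every signup group — no reversal.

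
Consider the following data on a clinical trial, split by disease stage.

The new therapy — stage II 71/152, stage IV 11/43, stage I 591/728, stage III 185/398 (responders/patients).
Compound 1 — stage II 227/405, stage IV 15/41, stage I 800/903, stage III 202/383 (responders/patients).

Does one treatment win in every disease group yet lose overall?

Stage II: the new therapy 71/152 = 46.7%, Compound 1 227/405 = 56.0% → Compound 1
Stage IV: the new therapy 11/43 = 25.6%, Compound 1 15/41 = 36.6% → Compound 1
Stage I: the new therapy 591/728 = 81.2%, Compound 1 800/903 = 88.6% → Compound 1
Stage III: the new therapy 185/398 = 46.5%, Compound 1 202/383 = 52.7% → Compound 1
Overall: the new therapy 858/1321 = 65.0%, Compound 1 1244/1732 = 71.8% → Compound 1
Compound 1 wins overall and in every disease group — no reversal.

No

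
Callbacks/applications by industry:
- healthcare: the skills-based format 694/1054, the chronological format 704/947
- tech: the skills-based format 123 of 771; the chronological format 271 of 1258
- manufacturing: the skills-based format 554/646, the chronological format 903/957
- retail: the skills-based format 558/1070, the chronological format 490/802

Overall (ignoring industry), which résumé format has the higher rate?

the chronological format

Healthcare: the skills-based format 694/1054 = 65.8%, the chronological format 704/947 = 74.3% → the chronological format
Tech: the skills-based format 123/771 = 16.0%, the chronological format 271/1258 = 21.5% → the chronological format
Manufacturing: the skills-based format 554/646 = 85.8%, the chronological format 903/957 = 94.4% → the chronological format
Retail: the skills-based format 558/1070 = 52.1%, the chronological format 490/802 = 61.1% → the chronological format
Overall: the skills-based format 1929/3541 = 54.5%, the chronological format 2368/3964 = 59.7% → the chronological format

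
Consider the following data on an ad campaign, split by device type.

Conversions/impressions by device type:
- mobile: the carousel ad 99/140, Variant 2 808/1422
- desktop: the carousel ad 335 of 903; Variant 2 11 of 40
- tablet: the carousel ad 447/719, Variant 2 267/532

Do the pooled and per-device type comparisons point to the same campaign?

No

Mobile: the carousel ad 99/140 = 70.7%, Variant 2 808/1422 = 56.8% → the carousel ad
Desktop: the carousel ad 335/903 = 37.1%, Variant 2 11/40 = 27.5% → the carousel ad
Tablet: the carousel ad 447/719 = 62.2%, Variant 2 267/532 = 50.2% → the carousel ad
Overall: the carousel ad 881/1762 = 50.0%, Variant 2 1086/1994 = 54.5% → Variant 2
The carousel ad wins each device group but Variant 2 wins overall — the comparison reverses. The carousel ad's impressions skew toward desktop, which has a lower base rate.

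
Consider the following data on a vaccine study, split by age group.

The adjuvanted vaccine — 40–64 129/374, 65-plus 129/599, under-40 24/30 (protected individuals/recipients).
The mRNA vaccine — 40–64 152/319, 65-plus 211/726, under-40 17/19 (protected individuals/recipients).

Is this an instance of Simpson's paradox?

40–64: the adjuvanted vaccine 129/374 = 34.5%, the mRNA vaccine 152/319 = 47.6% → the mRNA vaccine
65-plus: the adjuvanted vaccine 129/599 = 21.5%, the mRNA vaccine 211/726 = 29.1% → the mRNA vaccine
Under-40: the adjuvanted vaccine 24/30 = 80.0%, the mRNA vaccine 17/19 = 89.5% → the mRNA vaccine
Overall: the adjuvanted vaccine 282/1003 = 28.1%, the mRNA vaccine 380/1064 = 35.7% → the mRNA vaccine
The mRNA vaccine wins overall and in every age group — no reversal.

No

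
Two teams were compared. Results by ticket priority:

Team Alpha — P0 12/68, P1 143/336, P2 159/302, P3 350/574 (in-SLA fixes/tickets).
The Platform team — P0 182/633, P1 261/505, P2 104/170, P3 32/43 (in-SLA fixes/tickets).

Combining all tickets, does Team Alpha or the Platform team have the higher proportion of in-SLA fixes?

Team Alpha

P0: Team Alpha 12/68 = 17.6%, the Platform team 182/633 = 28.8% → the Platform team
P1: Team Alpha 143/336 = 42.6%, the Platform team 261/505 = 51.7% → the Platform team
P2: Team Alpha 159/302 = 52.6%, the Platform team 104/170 = 61.2% → the Platform team
P3: Team Alpha 350/574 = 61.0%, the Platform team 32/43 = 74.4% → the Platform team
Overall: Team Alpha 664/1280 = 51.9%, the Platform team 579/1351 = 42.9% → Team Alpha
(The Platform team wins every ticket group but Team Alpha wins overall — the Platform team's tickets skew toward the low-rate P0 group.)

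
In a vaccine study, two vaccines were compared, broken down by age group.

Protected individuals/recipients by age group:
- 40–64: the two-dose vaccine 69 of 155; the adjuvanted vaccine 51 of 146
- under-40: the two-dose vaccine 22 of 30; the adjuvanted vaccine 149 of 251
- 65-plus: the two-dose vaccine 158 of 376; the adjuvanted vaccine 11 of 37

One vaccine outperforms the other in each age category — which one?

the two-dose vaccine

40–64: the two-dose vaccine 69/155 = 44.5%, the adjuvanted vaccine 51/146 = 34.9% → the two-dose vaccine
Under-40: the two-dose vaccine 22/30 = 73.3%, the adjuvanted vaccine 149/251 = 59.4% → the two-dose vaccine
65-plus: the two-dose vaccine 158/376 = 42.0%, the adjuvanted vaccine 11/37 = 29.7% → the two-dose vaccine
The two-dose vaccine has the higher rate in all 3 groups.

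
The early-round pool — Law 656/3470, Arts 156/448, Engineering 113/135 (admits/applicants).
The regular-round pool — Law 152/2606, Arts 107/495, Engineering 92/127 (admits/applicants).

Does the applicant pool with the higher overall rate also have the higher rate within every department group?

Law: the early-round pool 656/3470 = 18.9%, the regular-round pool 152/2606 = 5.8% → the early-round pool
Arts: the early-round pool 156/448 = 34.8%, the regular-round pool 107/495 = 21.6% → the early-round pool
Engineering: the early-round pool 113/135 = 83.7%, the regular-round pool 92/127 = 72.4% → the early-round pool
Overall: the early-round pool 925/4053 = 22.8%, the regular-round pool 351/3228 = 10.9% → the early-round pool
The early-round pool wins overall and in every department group — no reversal.

Yes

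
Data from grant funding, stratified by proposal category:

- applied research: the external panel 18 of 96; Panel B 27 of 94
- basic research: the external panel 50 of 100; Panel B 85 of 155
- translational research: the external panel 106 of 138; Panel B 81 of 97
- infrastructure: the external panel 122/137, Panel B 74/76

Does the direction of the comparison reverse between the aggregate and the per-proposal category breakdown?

Applied research: the external panel 18/96 = 18.8%, Panel B 27/94 = 28.7% → Panel B
Basic research: the external panel 50/100 = 50.0%, Panel B 85/155 = 54.8% → Panel B
Translational research: the external panel 106/138 = 76.8%, Panel B 81/97 = 83.5% → Panel B
Infrastructure: the external panel 122/137 = 89.1%, Panel B 74/76 = 97.4% → Panel B
Overall: the external panel 296/471 = 62.8%, Panel B 267/422 = 63.3% → Panel B
Panel B wins overall and in every proposal group — no reversal.

No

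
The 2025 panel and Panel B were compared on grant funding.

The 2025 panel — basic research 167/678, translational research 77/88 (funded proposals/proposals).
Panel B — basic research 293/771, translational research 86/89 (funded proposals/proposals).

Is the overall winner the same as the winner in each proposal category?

Basic research: the 2025 panel 167/678 = 24.6%, Panel B 293/771 = 38.0% → Panel B
Translational research: the 2025 panel 77/88 = 87.5%, Panel B 86/89 = 96.6% → Panel B
Overall: the 2025 panel 244/766 = 31.9%, Panel B 379/860 = 44.1% → Panel B
Panel B wins overall and in every proposal group — no reversal.

Yes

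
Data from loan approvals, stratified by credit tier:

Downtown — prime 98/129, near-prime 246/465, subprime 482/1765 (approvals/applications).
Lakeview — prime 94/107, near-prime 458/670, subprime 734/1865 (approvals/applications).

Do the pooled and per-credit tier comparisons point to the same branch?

Prime: Downtown 98/129 = 76.0%, Lakeview 94/107 = 87.9% → Lakeview
Near-prime: Downtown 246/465 = 52.9%, Lakeview 458/670 = 68.4% → Lakeview
Subprime: Downtown 482/1765 = 27.3%, Lakeview 734/1865 = 39.4% → Lakeview
Overall: Downtown 826/2359 = 35.0%, Lakeview 1286/2642 = 48.7% → Lakeview
Lakeview wins overall and in every credit group — no reversal.

Yes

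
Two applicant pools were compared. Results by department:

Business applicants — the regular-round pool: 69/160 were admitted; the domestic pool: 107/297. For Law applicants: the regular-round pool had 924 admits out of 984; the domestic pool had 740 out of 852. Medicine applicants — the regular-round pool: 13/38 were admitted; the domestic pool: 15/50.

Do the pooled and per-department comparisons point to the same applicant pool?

Business: the regular-round pool 69/160 = 43.1%, the domestic pool 107/297 = 36.0% → the regular-round pool
Law: the regular-round pool 924/984 = 93.9%, the domestic pool 740/852 = 86.9% → the regular-round pool
Medicine: the regular-round pool 13/38 = 34.2%, the domestic pool 15/50 = 30.0% → the regular-round pool
Overall: the regular-round pool 1006/1182 = 85.1%, the domestic pool 862/1199 = 71.9% → the regular-round pool
The regular-round pool wins overall and in every department group — no reversal.

Yes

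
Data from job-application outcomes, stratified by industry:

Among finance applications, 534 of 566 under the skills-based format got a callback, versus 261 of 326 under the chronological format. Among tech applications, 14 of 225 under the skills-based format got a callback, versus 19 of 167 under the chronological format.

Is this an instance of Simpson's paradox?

Finance: the skills-based format 534/566 = 94.3%, the chronological format 261/326 = 80.1% → the skills-based format
Tech: the skills-based format 14/225 = 6.2%, the chronological format 19/167 = 11.4% → the chronological format
Overall: the skills-based format 548/791 = 69.3%, the chronological format 280/493 = 56.8% → the skills-based format
Neither sweeps: the skills-based format wins 1 of 2 groups, the chronological format wins 1. The skills-based format wins overall but not every group — no Simpson reversal.

No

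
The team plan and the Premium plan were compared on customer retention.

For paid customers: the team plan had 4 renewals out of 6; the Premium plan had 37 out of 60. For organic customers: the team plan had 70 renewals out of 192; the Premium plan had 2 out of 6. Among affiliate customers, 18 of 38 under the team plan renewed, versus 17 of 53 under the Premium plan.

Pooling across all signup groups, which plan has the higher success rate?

the Premium plan

Paid: the team plan 4/6 = 66.7%, the Premium plan 37/60 = 61.7% → the team plan
Organic: the team plan 70/192 = 36.5%, the Premium plan 2/6 = 33.3% → the team plan
Affiliate: the team plan 18/38 = 47.4%, the Premium plan 17/53 = 32.1% → the team plan
Overall: the team plan 92/236 = 39.0%, the Premium plan 56/119 = 47.1% → the Premium plan
(The team plan wins every signup group but the Premium plan wins overall — the team plan's customers skew toward the low-rate organic group.)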